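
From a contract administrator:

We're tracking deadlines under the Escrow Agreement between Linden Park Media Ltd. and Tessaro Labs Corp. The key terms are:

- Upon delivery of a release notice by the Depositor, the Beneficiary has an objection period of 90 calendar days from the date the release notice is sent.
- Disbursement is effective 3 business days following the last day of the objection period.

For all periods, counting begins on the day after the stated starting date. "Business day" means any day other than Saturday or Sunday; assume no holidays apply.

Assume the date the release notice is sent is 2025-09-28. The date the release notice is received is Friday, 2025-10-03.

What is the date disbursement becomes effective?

The last day of the objection period: 2025-09-28 + 90 days = 2025-12-27.
From Saturday, 2025-12-27, 3 business days (Dec 29, Dec 30, Dec 31, skipping weekends) brings us to Wednesday, 2025-12-31, which is the date disbursement becomes effective.

2025-12-31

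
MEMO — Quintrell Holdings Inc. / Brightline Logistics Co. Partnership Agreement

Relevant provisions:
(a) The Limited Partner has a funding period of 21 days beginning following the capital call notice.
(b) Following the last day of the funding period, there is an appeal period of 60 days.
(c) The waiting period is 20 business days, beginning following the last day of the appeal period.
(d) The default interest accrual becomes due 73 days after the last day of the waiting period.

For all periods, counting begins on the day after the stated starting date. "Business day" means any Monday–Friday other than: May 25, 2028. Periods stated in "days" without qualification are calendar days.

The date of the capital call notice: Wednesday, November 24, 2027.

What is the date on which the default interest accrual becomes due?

The last day of the funding period: 21 calendar days after November 24, 2027 is December 15, 2027.
Adding 60 calendar days to December 15, 2027 gives February 13, 2028, which is the last day of the appeal period.
From Sunday, February 13, 2028, 20 business days (Feb 14, Feb 15, Feb 16, Feb 17, …, Mar 8, Mar 9, Mar 10, skipping weekends) brings us to Friday, March 10, 2028, which is the last day of the waiting period.
Adding 73 calendar days to March 10, 2028 gives May 22, 2028, which is the date on which the default interest accrual becomes due.

May 22, 2028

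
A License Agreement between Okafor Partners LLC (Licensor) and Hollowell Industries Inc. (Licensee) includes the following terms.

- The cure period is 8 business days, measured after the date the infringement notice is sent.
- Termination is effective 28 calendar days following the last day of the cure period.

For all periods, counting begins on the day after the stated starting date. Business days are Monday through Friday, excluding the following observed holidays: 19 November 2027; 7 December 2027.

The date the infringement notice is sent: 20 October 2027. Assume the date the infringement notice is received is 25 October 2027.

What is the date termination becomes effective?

29 November 2027

The last day of the cure period: counting 8 business days from Wednesday, 20 October 2027 (Oct 21, Oct 22, Oct 25, Oct 26, Oct 27, Oct 28, Oct 29, Nov 1, skipping weekends) reaches Monday, 1 November 2027.
The date termination becomes effective: 1 November 2027 + 28 days = 29 November 2027.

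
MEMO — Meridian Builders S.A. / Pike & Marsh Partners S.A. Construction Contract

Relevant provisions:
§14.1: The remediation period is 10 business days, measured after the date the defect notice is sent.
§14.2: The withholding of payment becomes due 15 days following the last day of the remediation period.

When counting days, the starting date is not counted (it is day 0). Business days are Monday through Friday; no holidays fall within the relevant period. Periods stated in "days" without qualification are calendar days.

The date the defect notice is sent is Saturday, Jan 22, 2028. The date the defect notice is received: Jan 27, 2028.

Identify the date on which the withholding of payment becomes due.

Feb 19, 2028

From Saturday, Jan 22, 2028, 10 business days (Jan 24, Jan 25, Jan 26, Jan 27, Jan 28, Jan 31, Feb 1, Feb 2, Feb 3, Feb 4, skipping weekends) brings us to Friday, Feb 4, 2028, which is the last day of the remediation period.
The date on which the withholding of payment becomes due: 15 calendar days after Feb 4, 2028 is Feb 19, 2028.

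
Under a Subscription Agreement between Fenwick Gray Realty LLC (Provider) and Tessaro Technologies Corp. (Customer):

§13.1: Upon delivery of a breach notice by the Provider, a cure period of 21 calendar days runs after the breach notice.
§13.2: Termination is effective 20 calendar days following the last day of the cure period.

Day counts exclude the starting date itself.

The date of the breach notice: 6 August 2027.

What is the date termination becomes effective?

16 September 2027

The last day of the cure period: 6 August 2027 + 21 days = 27 August 2027.
The date termination becomes effective: 27 August 2027 + 20 days = 16 September 2027.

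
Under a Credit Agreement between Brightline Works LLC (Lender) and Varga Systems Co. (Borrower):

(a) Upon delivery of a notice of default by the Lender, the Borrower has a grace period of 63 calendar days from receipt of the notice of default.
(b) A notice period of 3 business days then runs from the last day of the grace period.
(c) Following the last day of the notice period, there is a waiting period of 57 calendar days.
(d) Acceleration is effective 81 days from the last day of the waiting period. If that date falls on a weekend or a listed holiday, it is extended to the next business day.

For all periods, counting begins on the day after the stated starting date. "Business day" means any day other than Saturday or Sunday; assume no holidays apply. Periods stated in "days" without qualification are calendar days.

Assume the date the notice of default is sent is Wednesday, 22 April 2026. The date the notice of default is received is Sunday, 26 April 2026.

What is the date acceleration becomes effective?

16 November 2026

The last day of the grace period: 26 April 2026 + 63 days = 28 June 2026.
From Sunday, 28 June 2026, 3 business days (Jun 29, Jun 30, Jul 1, skipping weekends) brings us to Wednesday, 1 July 2026, which is the last day of the notice period.
The last day of the waiting period: 57 calendar days after 1 July 2026 is 27 August 2026.
The date acceleration becomes effective: 27 August 2026 + 81 days = 16 November 2026. 16 November 2026 is a Monday, so no roll-forward applies.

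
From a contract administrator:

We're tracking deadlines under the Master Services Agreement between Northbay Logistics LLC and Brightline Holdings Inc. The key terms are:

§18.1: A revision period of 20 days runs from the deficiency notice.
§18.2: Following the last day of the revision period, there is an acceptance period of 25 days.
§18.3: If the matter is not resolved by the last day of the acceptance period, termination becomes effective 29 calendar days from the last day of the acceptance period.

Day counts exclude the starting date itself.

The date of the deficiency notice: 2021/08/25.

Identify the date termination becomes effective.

2021/11/07

The last day of the revision period: 2021/08/25 + 20 days = 2021/09/14.
Adding 25 calendar days to 2021/09/14 gives 2021/10/09, which is the last day of the acceptance period.
Adding 29 calendar days to 2021/10/09 gives 2021/11/07, which is the date termination becomes effective.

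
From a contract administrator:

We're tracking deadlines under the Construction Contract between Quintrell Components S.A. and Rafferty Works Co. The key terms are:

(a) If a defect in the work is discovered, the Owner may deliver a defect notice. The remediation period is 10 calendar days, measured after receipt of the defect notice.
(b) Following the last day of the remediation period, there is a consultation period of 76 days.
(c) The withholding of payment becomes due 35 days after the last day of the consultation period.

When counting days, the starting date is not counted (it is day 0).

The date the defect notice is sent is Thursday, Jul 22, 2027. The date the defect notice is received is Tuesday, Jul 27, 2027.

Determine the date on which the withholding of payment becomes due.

Nov 25, 2027

The last day of the remediation period: 10 calendar days after Jul 27, 2027 is Aug 6, 2027.
The last day of the consultation period: Aug 6, 2027 + 76 days = Oct 21, 2027.
Adding 35 calendar days to Oct 21, 2027 gives Nov 25, 2027, which is the date on which the withholding of payment becomes due.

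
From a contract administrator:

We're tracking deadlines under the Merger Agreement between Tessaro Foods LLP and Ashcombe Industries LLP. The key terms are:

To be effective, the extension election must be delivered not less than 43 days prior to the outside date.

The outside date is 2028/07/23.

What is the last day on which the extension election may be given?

2028/06/10

Counting back 43 calendar days from 2028/07/23 gives 2028/06/10.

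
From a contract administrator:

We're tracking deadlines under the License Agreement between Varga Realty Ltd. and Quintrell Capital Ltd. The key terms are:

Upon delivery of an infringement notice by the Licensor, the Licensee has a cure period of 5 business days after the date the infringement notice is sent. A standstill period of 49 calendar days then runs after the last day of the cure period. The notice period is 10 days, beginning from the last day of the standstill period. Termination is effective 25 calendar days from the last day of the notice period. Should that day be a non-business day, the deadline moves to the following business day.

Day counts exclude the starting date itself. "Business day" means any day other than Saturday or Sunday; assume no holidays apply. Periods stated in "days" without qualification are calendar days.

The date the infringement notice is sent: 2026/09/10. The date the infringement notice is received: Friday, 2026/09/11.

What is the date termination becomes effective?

2026/12/10

From Thursday, 2026/09/10, 5 business days (Sep 11, Sep 14, Sep 15, Sep 16, Sep 17, skipping weekends) brings us to Thursday, 2026/09/17, which is the last day of the cure period.
The last day of the standstill period: 49 calendar days after 2026/09/17 is 2026/11/05.
The last day of the notice period: 10 calendar days after 2026/11/05 is 2026/11/15.
Adding 25 calendar days to 2026/11/15 gives 2026/12/10, which is the date termination becomes effective. 2026/12/10 is a Thursday, so no roll-forward applies.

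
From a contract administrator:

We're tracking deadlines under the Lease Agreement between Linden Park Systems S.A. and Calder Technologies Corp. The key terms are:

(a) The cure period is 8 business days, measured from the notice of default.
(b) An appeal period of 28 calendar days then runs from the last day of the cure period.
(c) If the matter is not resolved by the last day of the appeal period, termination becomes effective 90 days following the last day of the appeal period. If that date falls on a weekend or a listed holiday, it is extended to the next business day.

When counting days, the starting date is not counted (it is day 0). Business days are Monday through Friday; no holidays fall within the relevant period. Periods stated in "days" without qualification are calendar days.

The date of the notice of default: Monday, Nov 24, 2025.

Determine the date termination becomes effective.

The last day of the cure period: counting 8 business days from Monday, Nov 24, 2025 (Nov 25, Nov 26, Nov 27, Nov 28, Dec 1, Dec 2, Dec 3, Dec 4, skipping weekends) reaches Thursday, Dec 4, 2025.
Adding 28 calendar days to Dec 4, 2025 gives Jan 1, 2026, which is the last day of the appeal period.
The date termination becomes effective: 90 calendar days after Jan 1, 2026 is Apr 1, 2026. Apr 1, 2026 is a Wednesday, so no roll-forward applies.

Apr 1, 2026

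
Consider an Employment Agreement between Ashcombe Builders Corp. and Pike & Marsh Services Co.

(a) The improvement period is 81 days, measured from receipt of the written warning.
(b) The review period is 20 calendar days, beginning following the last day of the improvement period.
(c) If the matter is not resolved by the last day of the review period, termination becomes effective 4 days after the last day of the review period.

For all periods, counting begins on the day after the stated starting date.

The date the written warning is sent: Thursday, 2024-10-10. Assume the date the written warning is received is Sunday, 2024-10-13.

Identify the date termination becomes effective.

2025-01-26

The last day of the improvement period: 2024-10-13 + 81 days = 2025-01-02.
The last day of the review period: 2025-01-02 + 20 days = 2025-01-22.
The date termination becomes effective: 2025-01-22 + 4 days = 2025-01-26.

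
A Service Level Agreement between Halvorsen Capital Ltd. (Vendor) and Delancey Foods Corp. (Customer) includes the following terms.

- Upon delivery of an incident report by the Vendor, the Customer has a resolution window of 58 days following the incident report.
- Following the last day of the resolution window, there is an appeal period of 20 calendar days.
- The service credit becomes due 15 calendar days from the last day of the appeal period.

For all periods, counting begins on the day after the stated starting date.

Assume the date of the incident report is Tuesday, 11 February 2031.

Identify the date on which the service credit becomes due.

The last day of the resolution window: 58 calendar days after 11 February 2031 is 10 April 2031.
Adding 20 calendar days to 10 April 2031 gives 30 April 2031, which is the last day of the appeal period.
The date on which the service credit becomes due: 15 calendar days after 30 April 2031 is 15 May 2031.

15 May 2031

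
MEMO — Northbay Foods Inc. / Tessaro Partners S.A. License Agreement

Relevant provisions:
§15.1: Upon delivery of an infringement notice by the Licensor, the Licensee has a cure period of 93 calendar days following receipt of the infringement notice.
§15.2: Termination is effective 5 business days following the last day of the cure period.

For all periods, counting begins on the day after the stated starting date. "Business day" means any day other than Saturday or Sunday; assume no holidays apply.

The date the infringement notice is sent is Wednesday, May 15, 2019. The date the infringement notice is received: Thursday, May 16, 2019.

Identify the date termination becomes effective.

Aug 23, 2019

Adding 93 calendar days to May 16, 2019 gives Aug 17, 2019, which is the last day of the cure period.
The date termination becomes effective: 5 business days after Saturday, Aug 17, 2019, skipping weekends — Aug 19, Aug 20, Aug 21, Aug 22, Aug 23 — lands on Friday, Aug 23, 2019.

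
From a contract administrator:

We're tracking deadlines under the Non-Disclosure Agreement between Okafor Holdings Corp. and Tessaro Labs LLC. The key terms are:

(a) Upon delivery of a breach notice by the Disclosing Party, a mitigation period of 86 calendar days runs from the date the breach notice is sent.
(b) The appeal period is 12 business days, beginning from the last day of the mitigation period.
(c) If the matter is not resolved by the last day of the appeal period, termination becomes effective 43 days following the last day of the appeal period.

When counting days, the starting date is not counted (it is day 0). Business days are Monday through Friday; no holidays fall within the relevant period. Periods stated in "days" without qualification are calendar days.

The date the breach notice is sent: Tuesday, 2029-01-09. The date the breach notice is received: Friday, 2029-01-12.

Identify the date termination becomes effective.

2029-06-05

The last day of the mitigation period: 86 calendar days after 2029-01-09 is 2029-04-05.
The last day of the appeal period: 12 business days after Thursday, 2029-04-05, skipping weekends — Apr 6, Apr 9, Apr 10, Apr 11, …, Apr 19, Apr 20, Apr 23 — lands on Monday, 2029-04-23.
The date termination becomes effective: 43 calendar days after 2029-04-23 is 2029-06-05.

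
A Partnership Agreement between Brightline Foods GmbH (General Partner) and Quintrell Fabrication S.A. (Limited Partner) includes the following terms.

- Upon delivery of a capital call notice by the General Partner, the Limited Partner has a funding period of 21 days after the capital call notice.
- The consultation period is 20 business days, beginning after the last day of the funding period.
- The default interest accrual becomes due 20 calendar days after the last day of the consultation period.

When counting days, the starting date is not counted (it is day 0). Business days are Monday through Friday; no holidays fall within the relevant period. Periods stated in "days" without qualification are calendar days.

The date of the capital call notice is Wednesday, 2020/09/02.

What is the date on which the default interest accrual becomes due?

Adding 21 calendar days to 2020/09/02 gives 2020/09/23, which is the last day of the funding period.
From Wednesday, 2020/09/23, 20 business days (Sep 24, Sep 25, Sep 28, Sep 29, …, Oct 19, Oct 20, Oct 21, skipping weekends) brings us to Wednesday, 2020/10/21, which is the last day of the consultation period.
Adding 20 calendar days to 2020/10/21 gives 2020/11/10, which is the date on which the default interest accrual becomes due.

2020/11/10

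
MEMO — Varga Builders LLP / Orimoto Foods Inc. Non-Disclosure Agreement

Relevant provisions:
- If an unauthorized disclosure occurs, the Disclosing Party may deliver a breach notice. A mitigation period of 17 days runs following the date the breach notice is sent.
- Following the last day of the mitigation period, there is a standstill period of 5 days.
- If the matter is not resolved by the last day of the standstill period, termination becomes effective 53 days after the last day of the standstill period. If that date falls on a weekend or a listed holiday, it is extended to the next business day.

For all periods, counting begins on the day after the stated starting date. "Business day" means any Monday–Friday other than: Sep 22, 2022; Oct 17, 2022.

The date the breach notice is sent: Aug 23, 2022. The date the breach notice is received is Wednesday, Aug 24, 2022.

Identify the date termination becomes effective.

Nov 7, 2022

The last day of the mitigation period: Aug 23, 2022 + 17 days = Sep 9, 2022.
Adding 5 calendar days to Sep 9, 2022 gives Sep 14, 2022, which is the last day of the standstill period.
The date termination becomes effective: Sep 14, 2022 + 53 days = Nov 6, 2022. That falls on a Sunday, so it rolls to the next business day, Monday, Nov 7, 2022.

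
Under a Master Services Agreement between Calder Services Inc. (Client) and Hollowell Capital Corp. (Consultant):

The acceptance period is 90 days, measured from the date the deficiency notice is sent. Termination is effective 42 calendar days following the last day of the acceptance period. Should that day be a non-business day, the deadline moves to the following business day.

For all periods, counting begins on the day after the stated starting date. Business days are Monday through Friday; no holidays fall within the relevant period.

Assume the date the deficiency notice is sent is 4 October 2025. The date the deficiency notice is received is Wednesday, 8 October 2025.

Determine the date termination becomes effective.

13 February 2026

The last day of the acceptance period: 90 calendar days after 4 October 2025 is 2 January 2026.
The date termination becomes effective: 2 January 2026 + 42 days = 13 February 2026. 13 February 2026 is a Friday, so no roll-forward applies.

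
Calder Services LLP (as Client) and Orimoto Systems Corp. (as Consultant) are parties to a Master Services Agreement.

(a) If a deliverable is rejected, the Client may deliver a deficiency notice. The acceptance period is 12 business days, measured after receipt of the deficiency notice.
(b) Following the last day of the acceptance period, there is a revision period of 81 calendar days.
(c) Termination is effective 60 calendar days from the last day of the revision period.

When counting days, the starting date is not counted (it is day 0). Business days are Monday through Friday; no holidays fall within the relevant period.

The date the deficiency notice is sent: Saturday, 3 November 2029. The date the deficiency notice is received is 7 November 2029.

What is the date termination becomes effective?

13 April 2030

From Wednesday, 7 November 2029, 12 business days (Nov 8, Nov 9, Nov 12, Nov 13, …, Nov 21, Nov 22, Nov 23, skipping weekends) brings us to Friday, 23 November 2029, which is the last day of the acceptance period.
Adding 81 calendar days to 23 November 2029 gives 12 February 2030, which is the last day of the revision period.
Adding 60 calendar days to 12 February 2030 gives 13 April 2030, which is the date termination becomes effective.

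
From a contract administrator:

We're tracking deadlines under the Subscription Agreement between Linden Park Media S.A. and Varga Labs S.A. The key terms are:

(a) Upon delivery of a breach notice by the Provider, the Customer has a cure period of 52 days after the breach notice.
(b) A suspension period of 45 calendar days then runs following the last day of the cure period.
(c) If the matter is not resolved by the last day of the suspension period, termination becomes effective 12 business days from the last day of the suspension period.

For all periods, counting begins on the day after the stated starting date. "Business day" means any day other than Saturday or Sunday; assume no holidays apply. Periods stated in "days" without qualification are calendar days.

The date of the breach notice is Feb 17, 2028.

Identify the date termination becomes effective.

Adding 52 calendar days to Feb 17, 2028 gives Apr 9, 2028, which is the last day of the cure period.
The last day of the suspension period: Apr 9, 2028 + 45 days = May 24, 2028.
The date termination becomes effective: 12 business days after Wednesday, May 24, 2028, skipping weekends — May 25, May 26, May 29, May 30, …, Jun 7, Jun 8, Jun 9 — lands on Friday, Jun 9, 2028.

Jun 9, 2028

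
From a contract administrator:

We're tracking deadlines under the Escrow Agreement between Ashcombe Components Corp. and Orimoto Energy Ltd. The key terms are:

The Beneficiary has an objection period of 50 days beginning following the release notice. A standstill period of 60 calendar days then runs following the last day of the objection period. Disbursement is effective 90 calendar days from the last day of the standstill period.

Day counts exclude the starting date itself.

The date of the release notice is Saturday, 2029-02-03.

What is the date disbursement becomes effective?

2029-08-22

Adding 50 calendar days to 2029-02-03 gives 2029-03-25, which is the last day of the objection period.
The last day of the standstill period: 60 calendar days after 2029-03-25 is 2029-05-24.
The date disbursement becomes effective: 90 calendar days after 2029-05-24 is 2029-08-22.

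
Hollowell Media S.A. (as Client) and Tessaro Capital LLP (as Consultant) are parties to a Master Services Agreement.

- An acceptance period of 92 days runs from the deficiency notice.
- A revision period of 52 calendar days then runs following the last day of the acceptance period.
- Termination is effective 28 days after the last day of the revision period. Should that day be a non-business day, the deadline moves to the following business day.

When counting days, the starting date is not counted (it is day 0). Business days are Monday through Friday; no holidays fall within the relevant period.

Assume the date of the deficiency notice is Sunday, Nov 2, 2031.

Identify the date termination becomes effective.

Apr 22, 2032

The last day of the acceptance period: Nov 2, 2031 + 92 days = Feb 2, 2032.
The last day of the revision period: 52 calendar days after Feb 2, 2032 is Mar 25, 2032.
Adding 28 calendar days to Mar 25, 2032 gives Apr 22, 2032, which is the date termination becomes effective. Apr 22, 2032 is a Thursday, so no roll-forward applies.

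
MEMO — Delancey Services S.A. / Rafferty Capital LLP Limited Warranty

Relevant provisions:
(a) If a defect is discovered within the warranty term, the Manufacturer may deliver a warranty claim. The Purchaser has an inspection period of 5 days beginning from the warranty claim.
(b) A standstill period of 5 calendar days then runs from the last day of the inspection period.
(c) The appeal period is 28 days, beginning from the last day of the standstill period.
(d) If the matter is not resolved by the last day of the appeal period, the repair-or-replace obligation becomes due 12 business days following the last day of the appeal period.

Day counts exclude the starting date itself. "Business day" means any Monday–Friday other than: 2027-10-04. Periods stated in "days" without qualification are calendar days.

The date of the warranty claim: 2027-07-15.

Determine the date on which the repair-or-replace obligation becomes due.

The last day of the inspection period: 2027-07-15 + 5 days = 2027-07-20.
The last day of the standstill period: 5 calendar days after 2027-07-20 is 2027-07-25.
The last day of the appeal period: 28 calendar days after 2027-07-25 is 2027-08-22.
From Sunday, 2027-08-22, 12 business days (Aug 23, Aug 24, Aug 25, Aug 26, …, Sep 3, Sep 6, Sep 7, skipping weekends) brings us to Tuesday, 2027-09-07, which is the date on which the repair-or-replace obligation becomes due.

2027-09-07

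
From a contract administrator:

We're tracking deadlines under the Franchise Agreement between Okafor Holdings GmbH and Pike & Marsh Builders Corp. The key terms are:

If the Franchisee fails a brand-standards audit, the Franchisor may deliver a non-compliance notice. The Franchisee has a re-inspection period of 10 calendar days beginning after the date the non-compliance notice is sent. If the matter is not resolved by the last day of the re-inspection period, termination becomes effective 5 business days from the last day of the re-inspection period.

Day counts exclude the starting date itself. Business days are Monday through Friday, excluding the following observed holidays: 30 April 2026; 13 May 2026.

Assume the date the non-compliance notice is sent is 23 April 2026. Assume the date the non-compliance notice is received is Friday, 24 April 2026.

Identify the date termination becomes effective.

The last day of the re-inspection period: 23 April 2026 + 10 days = 3 May 2026.
The date termination becomes effective: counting 5 business days from Sunday, 3 May 2026 (May 4, May 5, May 6, May 7, May 8, skipping weekends) reaches Friday, 8 May 2026.

8 May 2026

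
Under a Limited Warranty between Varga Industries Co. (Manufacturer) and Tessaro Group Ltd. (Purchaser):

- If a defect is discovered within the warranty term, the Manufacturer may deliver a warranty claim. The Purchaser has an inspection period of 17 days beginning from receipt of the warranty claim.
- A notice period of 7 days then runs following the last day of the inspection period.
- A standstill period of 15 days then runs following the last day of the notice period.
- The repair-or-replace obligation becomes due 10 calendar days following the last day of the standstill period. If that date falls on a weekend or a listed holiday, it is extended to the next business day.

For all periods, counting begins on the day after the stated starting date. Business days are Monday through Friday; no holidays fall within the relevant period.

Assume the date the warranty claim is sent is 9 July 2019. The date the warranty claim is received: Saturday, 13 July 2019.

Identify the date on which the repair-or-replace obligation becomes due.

Adding 17 calendar days to 13 July 2019 gives 30 July 2019, which is the last day of the inspection period.
Adding 7 calendar days to 30 July 2019 gives 6 August 2019, which is the last day of the notice period.
The last day of the standstill period: 15 calendar days after 6 August 2019 is 21 August 2019.
Adding 10 calendar days to 21 August 2019 gives 31 August 2019, which is the date on which the repair-or-replace obligation becomes due. That falls on a Saturday, so it rolls to the next business day, Monday, 2 September 2019.

2 September 2019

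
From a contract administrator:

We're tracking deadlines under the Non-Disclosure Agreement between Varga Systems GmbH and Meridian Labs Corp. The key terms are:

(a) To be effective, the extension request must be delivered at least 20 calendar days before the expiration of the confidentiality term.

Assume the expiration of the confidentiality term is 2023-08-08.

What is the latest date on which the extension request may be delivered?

2023-07-19

Counting back 20 calendar days from 2023-08-08 gives 2023-07-19.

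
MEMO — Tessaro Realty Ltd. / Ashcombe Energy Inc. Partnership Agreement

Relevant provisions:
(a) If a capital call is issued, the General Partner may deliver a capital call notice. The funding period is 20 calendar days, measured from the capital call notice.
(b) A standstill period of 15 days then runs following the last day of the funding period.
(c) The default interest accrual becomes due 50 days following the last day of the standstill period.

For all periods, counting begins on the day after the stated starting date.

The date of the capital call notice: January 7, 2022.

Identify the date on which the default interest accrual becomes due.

April 2, 2022

The last day of the funding period: January 7, 2022 + 20 days = January 27, 2022.
The last day of the standstill period: 15 calendar days after January 27, 2022 is February 11, 2022.
The date on which the default interest accrual becomes due: February 11, 2022 + 50 days = April 2, 2022.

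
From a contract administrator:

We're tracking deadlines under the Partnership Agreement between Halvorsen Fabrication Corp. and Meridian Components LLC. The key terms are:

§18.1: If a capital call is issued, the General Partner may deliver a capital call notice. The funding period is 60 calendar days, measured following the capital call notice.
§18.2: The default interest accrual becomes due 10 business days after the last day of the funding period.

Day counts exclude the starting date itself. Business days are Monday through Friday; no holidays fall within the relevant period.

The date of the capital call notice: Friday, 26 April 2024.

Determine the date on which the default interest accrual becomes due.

The last day of the funding period: 26 April 2024 + 60 days = 25 June 2024.
From Tuesday, 25 June 2024, 10 business days (Jun 26, Jun 27, Jun 28, Jul 1, Jul 2, Jul 3, Jul 4, Jul 5, Jul 8, Jul 9, skipping weekends) brings us to Tuesday, 9 July 2024, which is the date on which the default interest accrual becomes due.

9 July 2024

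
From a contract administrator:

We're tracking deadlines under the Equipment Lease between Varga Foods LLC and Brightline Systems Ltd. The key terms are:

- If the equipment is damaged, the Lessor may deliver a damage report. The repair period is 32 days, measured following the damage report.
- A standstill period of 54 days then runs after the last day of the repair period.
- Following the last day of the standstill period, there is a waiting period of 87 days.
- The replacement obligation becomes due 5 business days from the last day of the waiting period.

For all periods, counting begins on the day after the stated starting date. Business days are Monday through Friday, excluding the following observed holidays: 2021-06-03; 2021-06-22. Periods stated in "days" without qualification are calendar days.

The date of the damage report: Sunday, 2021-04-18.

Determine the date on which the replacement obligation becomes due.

2021-10-15

The last day of the repair period: 2021-04-18 + 32 days = 2021-05-20.
The last day of the standstill period: 54 calendar days after 2021-05-20 is 2021-07-13.
The last day of the waiting period: 87 calendar days after 2021-07-13 is 2021-10-08.
The date on which the replacement obligation becomes due: counting 5 business days from Friday, 2021-10-08 (Oct 11, Oct 12, Oct 13, Oct 14, Oct 15, skipping weekends) reaches Friday, 2021-10-15.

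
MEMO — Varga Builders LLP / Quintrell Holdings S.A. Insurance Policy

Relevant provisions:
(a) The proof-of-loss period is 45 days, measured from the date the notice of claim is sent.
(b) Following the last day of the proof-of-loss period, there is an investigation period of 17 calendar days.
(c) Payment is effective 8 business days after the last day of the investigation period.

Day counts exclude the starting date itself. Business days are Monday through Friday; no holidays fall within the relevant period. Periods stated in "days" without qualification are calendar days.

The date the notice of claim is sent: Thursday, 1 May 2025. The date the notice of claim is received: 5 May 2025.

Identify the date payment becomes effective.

14 July 2025

Adding 45 calendar days to 1 May 2025 gives 15 June 2025, which is the last day of the proof-of-loss period.
Adding 17 calendar days to 15 June 2025 gives 2 July 2025, which is the last day of the investigation period.
The date payment becomes effective: 8 business days after Wednesday, 2 July 2025, skipping weekends — Jul 3, Jul 4, Jul 7, Jul 8, Jul 9, Jul 10, Jul 11, Jul 14 — lands on Monday, 14 July 2025.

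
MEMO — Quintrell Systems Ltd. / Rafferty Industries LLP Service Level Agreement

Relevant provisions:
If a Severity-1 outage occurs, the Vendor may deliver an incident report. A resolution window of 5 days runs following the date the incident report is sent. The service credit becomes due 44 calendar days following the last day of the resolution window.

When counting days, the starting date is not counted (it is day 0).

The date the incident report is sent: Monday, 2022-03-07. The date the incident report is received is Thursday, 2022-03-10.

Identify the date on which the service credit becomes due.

Adding 5 calendar days to 2022-03-07 gives 2022-03-12, which is the last day of the resolution window.
The date on which the service credit becomes due: 2022-03-12 + 44 days = 2022-04-25.

2022-04-25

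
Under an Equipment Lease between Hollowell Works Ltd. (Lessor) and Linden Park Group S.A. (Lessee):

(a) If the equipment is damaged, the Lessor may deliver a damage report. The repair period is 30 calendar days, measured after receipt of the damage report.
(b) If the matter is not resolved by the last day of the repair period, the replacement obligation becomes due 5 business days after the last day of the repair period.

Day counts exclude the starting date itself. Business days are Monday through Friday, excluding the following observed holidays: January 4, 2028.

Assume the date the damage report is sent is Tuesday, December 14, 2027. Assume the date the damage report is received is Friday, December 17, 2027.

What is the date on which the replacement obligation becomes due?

January 21, 2028

Adding 30 calendar days to December 17, 2027 gives January 16, 2028, which is the last day of the repair period.
The date on which the replacement obligation becomes due: 5 business days after Sunday, January 16, 2028, skipping weekends — Jan 17, Jan 18, Jan 19, Jan 20, Jan 21 — lands on Friday, January 21, 2028.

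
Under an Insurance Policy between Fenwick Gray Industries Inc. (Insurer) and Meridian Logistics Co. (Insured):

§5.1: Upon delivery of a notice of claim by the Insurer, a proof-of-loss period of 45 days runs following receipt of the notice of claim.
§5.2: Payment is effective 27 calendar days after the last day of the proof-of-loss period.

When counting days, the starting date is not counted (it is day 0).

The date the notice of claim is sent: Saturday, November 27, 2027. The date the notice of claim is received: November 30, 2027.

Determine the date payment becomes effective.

February 10, 2028

The last day of the proof-of-loss period: November 30, 2027 + 45 days = January 14, 2028.
The date payment becomes effective: 27 calendar days after January 14, 2028 is February 10, 2028.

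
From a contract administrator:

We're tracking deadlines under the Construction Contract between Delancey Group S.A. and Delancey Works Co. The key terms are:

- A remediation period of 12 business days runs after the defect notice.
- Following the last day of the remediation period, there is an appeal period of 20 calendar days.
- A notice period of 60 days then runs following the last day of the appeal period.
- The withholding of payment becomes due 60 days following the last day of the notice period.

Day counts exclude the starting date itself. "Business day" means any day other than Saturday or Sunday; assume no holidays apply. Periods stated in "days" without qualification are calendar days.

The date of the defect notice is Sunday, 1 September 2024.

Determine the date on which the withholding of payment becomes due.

4 February 2025

The last day of the remediation period: 12 business days after Sunday, 1 September 2024, skipping weekends — Sep 2, Sep 3, Sep 4, Sep 5, …, Sep 13, Sep 16, Sep 17 — lands on Tuesday, 17 September 2024.
The last day of the appeal period: 17 September 2024 + 20 days = 7 October 2024.
The last day of the notice period: 60 calendar days after 7 October 2024 is 6 December 2024.
Adding 60 calendar days to 6 December 2024 gives 4 February 2025, which is the date on which the withholding of payment becomes due.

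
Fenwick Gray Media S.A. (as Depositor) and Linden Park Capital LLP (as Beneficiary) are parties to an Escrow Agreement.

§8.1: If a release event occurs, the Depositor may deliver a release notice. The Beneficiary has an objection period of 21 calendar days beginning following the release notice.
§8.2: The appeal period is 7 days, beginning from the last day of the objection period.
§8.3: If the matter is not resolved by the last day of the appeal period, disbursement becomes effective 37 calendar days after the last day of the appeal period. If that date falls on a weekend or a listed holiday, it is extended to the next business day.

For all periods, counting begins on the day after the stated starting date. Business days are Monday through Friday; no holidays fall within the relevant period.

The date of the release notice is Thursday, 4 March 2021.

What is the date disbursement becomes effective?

The last day of the objection period: 4 March 2021 + 21 days = 25 March 2021.
Adding 7 calendar days to 25 March 2021 gives 1 April 2021, which is the last day of the appeal period.
The date disbursement becomes effective: 1 April 2021 + 37 days = 8 May 2021. That falls on a Saturday, so it rolls to the next business day, Monday, 10 May 2021.

10 May 2021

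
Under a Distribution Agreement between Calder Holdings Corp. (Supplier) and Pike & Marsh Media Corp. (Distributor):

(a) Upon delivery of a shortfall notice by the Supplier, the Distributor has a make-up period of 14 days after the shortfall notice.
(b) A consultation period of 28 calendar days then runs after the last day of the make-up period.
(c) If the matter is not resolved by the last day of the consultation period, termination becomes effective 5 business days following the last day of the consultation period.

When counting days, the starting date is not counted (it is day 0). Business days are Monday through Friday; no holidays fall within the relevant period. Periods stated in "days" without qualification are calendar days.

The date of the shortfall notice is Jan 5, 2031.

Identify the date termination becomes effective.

Feb 21, 2031

The last day of the make-up period: Jan 5, 2031 + 14 days = Jan 19, 2031.
The last day of the consultation period: 28 calendar days after Jan 19, 2031 is Feb 16, 2031.
From Sunday, Feb 16, 2031, 5 business days (Feb 17, Feb 18, Feb 19, Feb 20, Feb 21, skipping weekends) brings us to Friday, Feb 21, 2031, which is the date termination becomes effective.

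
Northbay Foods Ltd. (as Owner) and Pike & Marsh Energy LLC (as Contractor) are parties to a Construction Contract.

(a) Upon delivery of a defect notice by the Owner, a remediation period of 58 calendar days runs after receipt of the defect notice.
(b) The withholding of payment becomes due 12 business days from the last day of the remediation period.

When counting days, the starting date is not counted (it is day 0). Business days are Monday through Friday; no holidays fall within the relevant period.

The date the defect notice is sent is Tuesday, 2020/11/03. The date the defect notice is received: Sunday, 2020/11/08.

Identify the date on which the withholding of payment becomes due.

2021/01/21

Adding 58 calendar days to 2020/11/08 gives 2021/01/05, which is the last day of the remediation period.
The date on which the withholding of payment becomes due: 12 business days after Tuesday, 2021/01/05, skipping weekends — Jan 6, Jan 7, Jan 8, Jan 11, …, Jan 19, Jan 20, Jan 21 — lands on Thursday, 2021/01/21.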